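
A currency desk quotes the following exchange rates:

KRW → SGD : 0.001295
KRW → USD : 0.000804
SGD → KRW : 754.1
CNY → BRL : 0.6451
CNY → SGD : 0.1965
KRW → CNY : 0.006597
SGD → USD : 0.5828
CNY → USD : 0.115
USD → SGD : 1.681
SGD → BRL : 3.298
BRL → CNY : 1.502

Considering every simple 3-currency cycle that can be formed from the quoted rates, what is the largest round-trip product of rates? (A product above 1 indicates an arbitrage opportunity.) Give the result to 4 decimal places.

KRW→USD→SGD→KRW: 0.000804 × 1.681 × 754.1 = 1.01918
CNY→SGD→KRW→CNY: 0.1965 × 754.1 × 0.006597 = 0.97755
CNY→SGD→BRL→CNY: 0.1965 × 3.298 × 1.502 = 0.97338
Maximum is KRW→USD→SGD→KRW at 1.0192; arbitrage exists.

1.0192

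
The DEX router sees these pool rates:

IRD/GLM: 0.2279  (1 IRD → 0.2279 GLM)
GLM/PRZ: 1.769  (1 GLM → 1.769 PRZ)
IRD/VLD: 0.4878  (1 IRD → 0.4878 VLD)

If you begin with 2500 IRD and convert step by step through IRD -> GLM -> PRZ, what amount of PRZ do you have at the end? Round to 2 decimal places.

1007.89

2500 IRD × 0.2279 = 569.75 GLM
569.75 GLM × 1.769 = 1007.88775 PRZ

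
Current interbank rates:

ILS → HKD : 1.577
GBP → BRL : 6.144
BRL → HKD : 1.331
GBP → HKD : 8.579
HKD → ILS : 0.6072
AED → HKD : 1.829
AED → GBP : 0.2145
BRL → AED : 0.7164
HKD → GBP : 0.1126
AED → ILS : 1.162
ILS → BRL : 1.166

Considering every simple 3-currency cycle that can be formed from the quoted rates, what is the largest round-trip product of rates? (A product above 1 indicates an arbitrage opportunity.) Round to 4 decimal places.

ILS→BRL→AED→ILS: 1.166 × 0.7164 × 1.162 = 0.97064
BRL→AED→GBP→BRL: 0.7164 × 0.2145 × 6.144 = 0.94413
ILS→BRL→HKD→ILS: 1.166 × 1.331 × 0.6072 = 0.94234
BRL→HKD→GBP→BRL: 1.331 × 0.1126 × 6.144 = 0.92080
Maximum is ILS→BRL→AED→ILS at 0.9706; no arbitrage — every cycle loses value.

0.9706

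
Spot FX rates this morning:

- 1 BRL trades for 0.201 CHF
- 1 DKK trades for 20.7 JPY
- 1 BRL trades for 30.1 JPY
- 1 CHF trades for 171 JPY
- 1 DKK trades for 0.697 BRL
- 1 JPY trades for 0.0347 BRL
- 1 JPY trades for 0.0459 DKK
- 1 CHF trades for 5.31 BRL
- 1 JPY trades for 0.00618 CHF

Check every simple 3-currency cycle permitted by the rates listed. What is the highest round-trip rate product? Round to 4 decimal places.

1.1927

CHF→JPY→BRL→CHF: 171 × 0.0347 × 0.201 = 1.19267
CHF→BRL→JPY→CHF: 5.31 × 30.1 × 0.00618 = 0.98776
DKK→BRL→JPY→DKK: 0.697 × 30.1 × 0.0459 = 0.96297
Maximum is CHF→JPY→BRL→CHF at 1.1927; arbitrage exists.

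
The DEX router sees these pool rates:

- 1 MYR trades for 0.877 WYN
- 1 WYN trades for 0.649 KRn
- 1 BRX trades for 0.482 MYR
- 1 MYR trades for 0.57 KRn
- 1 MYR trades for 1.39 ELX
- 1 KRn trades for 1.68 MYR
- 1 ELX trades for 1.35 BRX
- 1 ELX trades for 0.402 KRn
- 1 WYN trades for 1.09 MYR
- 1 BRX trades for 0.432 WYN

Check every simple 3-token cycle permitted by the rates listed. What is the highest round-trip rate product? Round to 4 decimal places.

0.9562

WYN→KRn→MYR→WYN: 0.649 × 1.68 × 0.877 = 0.95621
KRn→MYR→ELX→KRn: 1.68 × 1.39 × 0.402 = 0.93875
ELX→BRX→MYR→ELX: 1.35 × 0.482 × 1.39 = 0.90447
Maximum is WYN→KRn→MYR→WYN at 0.9562; no arbitrage — every cycle loses value.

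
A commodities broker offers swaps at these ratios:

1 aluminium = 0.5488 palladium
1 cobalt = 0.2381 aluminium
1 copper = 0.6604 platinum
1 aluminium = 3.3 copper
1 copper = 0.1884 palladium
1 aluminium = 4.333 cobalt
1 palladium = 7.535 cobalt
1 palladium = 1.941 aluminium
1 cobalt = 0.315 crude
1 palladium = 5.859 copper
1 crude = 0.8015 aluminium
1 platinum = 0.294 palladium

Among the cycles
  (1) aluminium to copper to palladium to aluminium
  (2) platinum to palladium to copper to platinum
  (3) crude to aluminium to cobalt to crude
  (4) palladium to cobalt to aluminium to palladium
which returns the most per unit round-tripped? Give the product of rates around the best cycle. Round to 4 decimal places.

1.2068

(1) 3.3 × 0.1884 × 1.941 = 1.20676
(2) 0.294 × 5.859 × 0.6604 = 1.13757
(3) 0.8015 × 4.333 × 0.315 = 1.09396
(4) 7.535 × 0.2381 × 0.5488 = 0.98459
Highest is cycle (1) at 1.2068 (>1, arbitrage).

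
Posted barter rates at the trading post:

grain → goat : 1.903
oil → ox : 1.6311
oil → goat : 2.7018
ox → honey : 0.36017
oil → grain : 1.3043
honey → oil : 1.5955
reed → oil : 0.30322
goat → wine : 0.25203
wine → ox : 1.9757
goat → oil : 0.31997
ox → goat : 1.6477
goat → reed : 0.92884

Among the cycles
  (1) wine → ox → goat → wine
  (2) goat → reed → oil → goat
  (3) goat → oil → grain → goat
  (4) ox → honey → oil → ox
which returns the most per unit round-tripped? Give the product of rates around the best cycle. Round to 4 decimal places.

(1) 1.9757 × 1.6477 × 0.25203 = 0.82045
(2) 0.92884 × 0.30322 × 2.7018 = 0.76094
(3) 0.31997 × 1.3043 × 1.903 = 0.79419
(4) 0.36017 × 1.5955 × 1.6311 = 0.93731
Highest is cycle (4) at 0.9373 (≤1, no arbitrage).

0.9373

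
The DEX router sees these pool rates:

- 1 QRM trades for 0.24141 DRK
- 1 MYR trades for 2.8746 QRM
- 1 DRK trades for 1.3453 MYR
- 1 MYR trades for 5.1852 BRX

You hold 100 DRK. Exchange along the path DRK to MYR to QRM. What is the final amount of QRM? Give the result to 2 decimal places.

386.72

100 DRK × 1.3453 = 134.53 MYR
134.53 MYR × 2.8746 = 386.719938 QRM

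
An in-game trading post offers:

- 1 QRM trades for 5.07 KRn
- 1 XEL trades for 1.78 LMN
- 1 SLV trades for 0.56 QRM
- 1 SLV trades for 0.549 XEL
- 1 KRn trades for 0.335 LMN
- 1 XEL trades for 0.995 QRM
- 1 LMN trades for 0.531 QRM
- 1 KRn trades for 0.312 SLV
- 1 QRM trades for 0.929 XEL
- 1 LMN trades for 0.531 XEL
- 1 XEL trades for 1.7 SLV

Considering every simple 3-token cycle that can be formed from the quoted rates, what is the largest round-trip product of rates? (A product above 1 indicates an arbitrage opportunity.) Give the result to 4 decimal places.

0.9019

LMN→QRM→KRn→LMN: 0.531 × 5.07 × 0.335 = 0.90188
SLV→QRM→KRn→SLV: 0.56 × 5.07 × 0.312 = 0.88583
SLV→QRM→XEL→SLV: 0.56 × 0.929 × 1.7 = 0.88441
LMN→QRM→XEL→LMN: 0.531 × 0.929 × 1.78 = 0.87807
Maximum is LMN→QRM→KRn→LMN at 0.9019; no arbitrage — every cycle loses value.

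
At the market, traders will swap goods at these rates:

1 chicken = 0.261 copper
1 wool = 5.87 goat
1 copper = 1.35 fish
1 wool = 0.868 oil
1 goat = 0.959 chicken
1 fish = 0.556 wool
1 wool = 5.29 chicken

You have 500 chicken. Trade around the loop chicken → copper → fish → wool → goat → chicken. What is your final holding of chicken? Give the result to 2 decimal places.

500 chicken × 0.261 = 130.5 copper
130.5 copper × 1.35 = 176.175 fish
176.175 fish × 0.556 = 97.9533 wool
97.9533 wool × 5.87 = 574.985871 goat
574.985871 goat × 0.959 = 551.411450289 chicken

551.41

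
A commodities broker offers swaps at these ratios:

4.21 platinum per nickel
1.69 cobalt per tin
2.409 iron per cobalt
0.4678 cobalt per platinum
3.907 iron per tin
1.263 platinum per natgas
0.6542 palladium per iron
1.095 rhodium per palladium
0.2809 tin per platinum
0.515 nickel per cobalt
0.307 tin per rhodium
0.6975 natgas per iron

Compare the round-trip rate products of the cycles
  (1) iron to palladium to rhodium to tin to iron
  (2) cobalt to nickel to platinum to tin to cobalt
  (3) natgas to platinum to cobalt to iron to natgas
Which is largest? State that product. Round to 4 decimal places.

1.0293

(1) 0.6542 × 1.095 × 0.307 × 3.907 = 0.85922
(2) 0.515 × 4.21 × 0.2809 × 1.69 = 1.02927
(3) 1.263 × 0.4678 × 2.409 × 0.6975 = 0.99276
Highest is cycle (2) at 1.0293 (>1, arbitrage).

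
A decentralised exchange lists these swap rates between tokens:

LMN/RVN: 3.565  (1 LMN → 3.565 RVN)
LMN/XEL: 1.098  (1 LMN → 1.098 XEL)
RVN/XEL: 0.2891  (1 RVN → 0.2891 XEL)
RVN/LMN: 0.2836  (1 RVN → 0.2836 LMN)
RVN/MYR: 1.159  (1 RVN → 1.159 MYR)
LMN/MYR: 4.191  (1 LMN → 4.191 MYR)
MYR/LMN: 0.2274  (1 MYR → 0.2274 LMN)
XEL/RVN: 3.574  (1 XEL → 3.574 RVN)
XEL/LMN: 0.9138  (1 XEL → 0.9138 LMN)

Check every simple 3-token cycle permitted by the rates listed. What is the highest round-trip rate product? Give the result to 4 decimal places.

1.1129

RVN→LMN→XEL→RVN: 0.2836 × 1.098 × 3.574 = 1.11292
RVN→XEL→LMN→RVN: 0.2891 × 0.9138 × 3.565 = 0.94180
RVN→MYR→LMN→RVN: 1.159 × 0.2274 × 3.565 = 0.93958
Maximum is RVN→LMN→XEL→RVN at 1.1129; arbitrage exists.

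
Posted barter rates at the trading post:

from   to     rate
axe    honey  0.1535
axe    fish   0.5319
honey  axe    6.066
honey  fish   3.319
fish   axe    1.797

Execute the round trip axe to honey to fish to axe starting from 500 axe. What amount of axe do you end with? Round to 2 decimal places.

500 axe × 0.1535 = 76.75 honey
76.75 honey × 3.319 = 254.73325 fish
254.73325 fish × 1.797 = 457.75565025 axe

457.76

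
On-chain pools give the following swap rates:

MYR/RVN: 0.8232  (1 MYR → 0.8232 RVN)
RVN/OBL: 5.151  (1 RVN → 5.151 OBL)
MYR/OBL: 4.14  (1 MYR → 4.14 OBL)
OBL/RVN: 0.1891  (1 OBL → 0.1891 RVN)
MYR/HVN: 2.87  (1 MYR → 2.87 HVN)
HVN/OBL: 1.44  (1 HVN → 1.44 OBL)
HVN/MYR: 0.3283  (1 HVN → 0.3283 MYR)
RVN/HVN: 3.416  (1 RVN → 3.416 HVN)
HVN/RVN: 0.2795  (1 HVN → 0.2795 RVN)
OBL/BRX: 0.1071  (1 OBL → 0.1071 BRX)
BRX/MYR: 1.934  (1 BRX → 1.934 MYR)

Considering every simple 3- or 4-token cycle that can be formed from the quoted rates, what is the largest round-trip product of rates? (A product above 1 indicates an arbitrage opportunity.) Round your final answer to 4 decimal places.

OBL→RVN→HVN→OBL: 0.1891 × 3.416 × 1.44 = 0.93019
MYR→RVN→HVN→MYR: 0.8232 × 3.416 × 0.3283 = 0.92320
BRX→MYR→RVN→OBL→BRX: 1.934 × 0.8232 × 5.151 × 0.1071 = 0.87830
OBL→RVN→HVN→MYR→OBL: 0.1891 × 3.416 × 0.3283 × 4.14 = 0.87797
BRX→MYR→OBL→BRX: 1.934 × 4.14 × 0.1071 = 0.85752
BRX→MYR→HVN→OBL→BRX: 1.934 × 2.87 × 1.44 × 0.1071 = 0.85603
Maximum is OBL→RVN→HVN→OBL at 0.9302; no arbitrage — every cycle loses value.

0.9302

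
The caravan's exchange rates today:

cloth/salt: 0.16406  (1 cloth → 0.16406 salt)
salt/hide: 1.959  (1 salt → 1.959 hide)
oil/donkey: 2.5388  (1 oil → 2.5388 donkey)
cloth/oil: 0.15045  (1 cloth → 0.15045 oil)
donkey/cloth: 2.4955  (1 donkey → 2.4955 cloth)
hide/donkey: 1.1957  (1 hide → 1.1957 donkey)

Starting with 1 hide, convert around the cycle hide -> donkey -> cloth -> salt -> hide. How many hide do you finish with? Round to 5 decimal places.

0.95900

1 hide × 1.1957 = 1.1957 donkey
1.1957 donkey × 2.4955 = 2.98386935 cloth
2.98386935 cloth × 0.16406 = 0.489533605561 salt
0.489533605561 salt × 1.959 = 0.958996333293999 hide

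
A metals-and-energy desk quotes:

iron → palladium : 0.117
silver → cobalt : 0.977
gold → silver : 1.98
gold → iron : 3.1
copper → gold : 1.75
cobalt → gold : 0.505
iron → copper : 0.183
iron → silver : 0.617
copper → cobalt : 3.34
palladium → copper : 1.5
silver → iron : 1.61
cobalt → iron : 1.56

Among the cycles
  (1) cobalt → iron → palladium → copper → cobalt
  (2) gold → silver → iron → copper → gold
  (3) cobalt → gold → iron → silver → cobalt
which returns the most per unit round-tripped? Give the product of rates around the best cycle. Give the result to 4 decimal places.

1.0209

(1) 1.56 × 0.117 × 1.5 × 3.34 = 0.91443
(2) 1.98 × 1.61 × 0.183 × 1.75 = 1.02089
(3) 0.505 × 3.1 × 0.617 × 0.977 = 0.94370
Highest is cycle (2) at 1.0209 (>1, arbitrage).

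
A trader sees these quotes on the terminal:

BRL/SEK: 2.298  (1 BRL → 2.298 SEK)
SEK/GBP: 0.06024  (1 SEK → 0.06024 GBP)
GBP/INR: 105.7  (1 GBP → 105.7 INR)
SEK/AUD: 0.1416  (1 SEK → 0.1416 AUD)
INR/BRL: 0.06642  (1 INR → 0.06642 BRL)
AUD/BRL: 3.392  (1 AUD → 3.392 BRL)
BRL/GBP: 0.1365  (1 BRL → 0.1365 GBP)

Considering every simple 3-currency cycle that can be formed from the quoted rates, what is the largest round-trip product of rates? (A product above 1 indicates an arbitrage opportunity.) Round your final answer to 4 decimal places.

1.1037

AUD→BRL→SEK→AUD: 3.392 × 2.298 × 0.1416 = 1.10375
INR→BRL→GBP→INR: 0.06642 × 0.1365 × 105.7 = 0.95831
Maximum is AUD→BRL→SEK→AUD at 1.1037; arbitrage exists.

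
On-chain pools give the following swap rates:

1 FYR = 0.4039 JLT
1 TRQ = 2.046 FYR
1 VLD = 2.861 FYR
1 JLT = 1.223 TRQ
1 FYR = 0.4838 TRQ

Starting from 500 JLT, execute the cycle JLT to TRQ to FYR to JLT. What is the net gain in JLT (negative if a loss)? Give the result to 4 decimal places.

5.3310

500 JLT × 1.223 = 611.5 TRQ
611.5 TRQ × 2.046 = 1251.129 FYR
1251.129 FYR × 0.4039 = 505.3310031 JLT
Net change: 505.3310031 − 500 = 5.3310031 JLT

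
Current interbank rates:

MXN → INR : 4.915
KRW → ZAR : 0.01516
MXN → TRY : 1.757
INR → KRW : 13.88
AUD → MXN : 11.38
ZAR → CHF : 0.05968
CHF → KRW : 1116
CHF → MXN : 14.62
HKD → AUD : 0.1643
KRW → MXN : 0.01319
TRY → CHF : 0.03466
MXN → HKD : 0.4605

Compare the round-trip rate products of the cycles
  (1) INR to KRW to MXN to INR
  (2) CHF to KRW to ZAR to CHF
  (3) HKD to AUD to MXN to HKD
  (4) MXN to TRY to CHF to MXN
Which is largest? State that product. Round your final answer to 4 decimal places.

1.0097

(1) 13.88 × 0.01319 × 4.915 = 0.89982
(2) 1116 × 0.01516 × 0.05968 = 1.00970
(3) 0.1643 × 11.38 × 0.4605 = 0.86101
(4) 1.757 × 0.03466 × 14.62 = 0.89032
Highest is cycle (2) at 1.0097 (>1, arbitrage).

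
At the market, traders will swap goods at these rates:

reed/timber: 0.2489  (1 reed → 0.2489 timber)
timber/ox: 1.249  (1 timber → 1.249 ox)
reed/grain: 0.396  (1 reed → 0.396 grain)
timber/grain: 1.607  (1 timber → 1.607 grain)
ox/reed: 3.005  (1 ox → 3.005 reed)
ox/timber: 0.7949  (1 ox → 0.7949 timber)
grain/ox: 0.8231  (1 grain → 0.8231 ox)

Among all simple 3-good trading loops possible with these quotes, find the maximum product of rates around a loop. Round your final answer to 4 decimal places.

grain→ox→timber→grain: 0.8231 × 0.7949 × 1.607 = 1.05143
reed→grain→ox→reed: 0.396 × 0.8231 × 3.005 = 0.97947
reed→timber→ox→reed: 0.2489 × 1.249 × 3.005 = 0.93418
Maximum is grain→ox→timber→grain at 1.0514; arbitrage exists.

1.0514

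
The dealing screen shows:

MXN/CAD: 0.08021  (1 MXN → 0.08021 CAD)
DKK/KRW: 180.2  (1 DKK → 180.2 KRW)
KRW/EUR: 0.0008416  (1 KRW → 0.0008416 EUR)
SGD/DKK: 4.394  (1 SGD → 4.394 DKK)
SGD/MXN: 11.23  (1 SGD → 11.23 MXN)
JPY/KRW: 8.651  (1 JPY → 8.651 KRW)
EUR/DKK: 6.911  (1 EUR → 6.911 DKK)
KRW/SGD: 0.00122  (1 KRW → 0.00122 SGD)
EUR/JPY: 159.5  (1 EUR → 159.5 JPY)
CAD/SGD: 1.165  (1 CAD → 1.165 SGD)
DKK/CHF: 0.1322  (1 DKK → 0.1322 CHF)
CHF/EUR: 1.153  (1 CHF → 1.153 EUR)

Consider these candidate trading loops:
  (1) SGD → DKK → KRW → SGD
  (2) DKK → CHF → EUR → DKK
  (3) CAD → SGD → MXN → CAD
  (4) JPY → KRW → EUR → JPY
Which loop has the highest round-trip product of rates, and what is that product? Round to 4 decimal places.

(1) 4.394 × 180.2 × 0.00122 = 0.96599
(2) 0.1322 × 1.153 × 6.911 = 1.05342
(3) 1.165 × 11.23 × 0.08021 = 1.04938
(4) 8.651 × 0.0008416 × 159.5 = 1.16127
Highest is cycle (4) at 1.1613 (>1, arbitrage).

1.1613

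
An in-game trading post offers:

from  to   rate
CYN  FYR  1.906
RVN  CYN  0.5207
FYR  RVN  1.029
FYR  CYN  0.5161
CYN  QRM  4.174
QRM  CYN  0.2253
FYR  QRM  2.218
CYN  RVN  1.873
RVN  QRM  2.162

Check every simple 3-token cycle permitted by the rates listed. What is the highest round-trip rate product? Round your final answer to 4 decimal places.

1.0212

CYN→FYR→RVN→CYN: 1.906 × 1.029 × 0.5207 = 1.02124
CYN→FYR→QRM→CYN: 1.906 × 2.218 × 0.2253 = 0.95246
CYN→RVN→QRM→CYN: 1.873 × 2.162 × 0.2253 = 0.91234
Maximum is CYN→FYR→RVN→CYN at 1.0212; arbitrage exists.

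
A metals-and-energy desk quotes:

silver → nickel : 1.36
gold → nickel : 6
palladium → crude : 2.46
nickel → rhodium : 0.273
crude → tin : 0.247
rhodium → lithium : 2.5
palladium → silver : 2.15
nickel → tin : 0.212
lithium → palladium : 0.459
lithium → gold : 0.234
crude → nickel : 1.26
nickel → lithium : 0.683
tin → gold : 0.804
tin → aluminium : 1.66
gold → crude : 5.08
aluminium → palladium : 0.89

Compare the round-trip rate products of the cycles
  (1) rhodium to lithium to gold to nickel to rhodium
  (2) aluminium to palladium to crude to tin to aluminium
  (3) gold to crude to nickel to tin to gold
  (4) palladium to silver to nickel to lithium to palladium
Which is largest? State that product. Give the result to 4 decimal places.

1.0910

(1) 2.5 × 0.234 × 6 × 0.273 = 0.95823
(2) 0.89 × 2.46 × 0.247 × 1.66 = 0.89770
(3) 5.08 × 1.26 × 0.212 × 0.804 = 1.09100
(4) 2.15 × 1.36 × 0.683 × 0.459 = 0.91667
Highest is cycle (3) at 1.0910 (>1, arbitrage).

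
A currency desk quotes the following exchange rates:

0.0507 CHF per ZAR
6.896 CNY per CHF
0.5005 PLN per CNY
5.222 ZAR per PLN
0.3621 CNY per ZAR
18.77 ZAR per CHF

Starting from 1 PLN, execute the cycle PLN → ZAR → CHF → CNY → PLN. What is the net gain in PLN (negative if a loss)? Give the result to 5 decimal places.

1 PLN × 5.222 = 5.222 ZAR
5.222 ZAR × 0.0507 = 0.2647554 CHF
0.2647554 CHF × 6.896 = 1.8257532384 CNY
1.8257532384 CNY × 0.5005 = 0.9137894958192 PLN
Net change: 0.9137894958192 − 1 = -0.0862105041808 PLN

-0.08621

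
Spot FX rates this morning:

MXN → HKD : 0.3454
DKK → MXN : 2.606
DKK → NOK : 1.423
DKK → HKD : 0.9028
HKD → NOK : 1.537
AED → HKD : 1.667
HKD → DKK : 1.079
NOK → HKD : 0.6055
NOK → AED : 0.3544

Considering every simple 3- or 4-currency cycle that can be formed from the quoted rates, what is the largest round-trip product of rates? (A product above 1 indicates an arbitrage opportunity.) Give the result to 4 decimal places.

0.9712

DKK→MXN→HKD→DKK: 2.606 × 0.3454 × 1.079 = 0.97122
DKK→NOK→HKD→DKK: 1.423 × 0.6055 × 1.079 = 0.92969
NOK→AED→HKD→NOK: 0.3544 × 1.667 × 1.537 = 0.90804
DKK→NOK→AED→HKD→DKK: 1.423 × 0.3544 × 1.667 × 1.079 = 0.90710
Maximum is DKK→MXN→HKD→DKK at 0.9712; no arbitrage — every cycle loses value.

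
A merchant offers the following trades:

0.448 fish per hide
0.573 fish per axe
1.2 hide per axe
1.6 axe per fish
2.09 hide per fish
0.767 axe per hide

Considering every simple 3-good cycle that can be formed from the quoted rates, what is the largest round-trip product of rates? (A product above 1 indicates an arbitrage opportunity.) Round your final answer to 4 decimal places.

hide→axe→fish→hide: 0.767 × 0.573 × 2.09 = 0.91854
hide→fish→axe→hide: 0.448 × 1.6 × 1.2 = 0.86016
Maximum is hide→axe→fish→hide at 0.9185; no arbitrage — every cycle loses value.

0.9185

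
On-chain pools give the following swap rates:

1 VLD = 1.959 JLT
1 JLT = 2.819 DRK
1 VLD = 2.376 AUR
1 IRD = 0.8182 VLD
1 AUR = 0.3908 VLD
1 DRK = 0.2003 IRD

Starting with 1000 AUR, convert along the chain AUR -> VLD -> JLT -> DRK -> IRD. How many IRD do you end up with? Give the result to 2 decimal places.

432.28

1000 AUR × 0.3908 = 390.8 VLD
390.8 VLD × 1.959 = 765.5772 JLT
765.5772 JLT × 2.819 = 2158.1621268 DRK
2158.1621268 DRK × 0.2003 = 432.27987399804 IRD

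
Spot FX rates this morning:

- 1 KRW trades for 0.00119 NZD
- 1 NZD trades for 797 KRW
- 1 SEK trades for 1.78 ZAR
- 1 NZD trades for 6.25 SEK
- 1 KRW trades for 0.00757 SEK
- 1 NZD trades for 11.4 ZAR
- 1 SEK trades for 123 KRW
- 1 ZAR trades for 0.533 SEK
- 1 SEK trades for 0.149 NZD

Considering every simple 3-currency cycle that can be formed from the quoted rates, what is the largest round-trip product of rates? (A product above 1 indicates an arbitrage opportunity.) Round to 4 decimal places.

NZD→SEK→KRW→NZD: 6.25 × 123 × 0.00119 = 0.91481
ZAR→SEK→NZD→ZAR: 0.533 × 0.149 × 11.4 = 0.90535
NZD→KRW→SEK→NZD: 797 × 0.00757 × 0.149 = 0.89896
Maximum is NZD→SEK→KRW→NZD at 0.9148; no arbitrage — every cycle loses value.

0.9148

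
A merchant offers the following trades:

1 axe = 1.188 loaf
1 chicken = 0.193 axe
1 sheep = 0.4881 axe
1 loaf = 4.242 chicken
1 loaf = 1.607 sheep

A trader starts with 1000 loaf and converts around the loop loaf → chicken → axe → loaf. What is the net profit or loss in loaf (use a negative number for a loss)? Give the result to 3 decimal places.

1000 loaf × 4.242 = 4242 chicken
4242 chicken × 0.193 = 818.706 axe
818.706 axe × 1.188 = 972.622728 loaf
Net change: 972.622728 − 1000 = -27.377272 loaf

-27.377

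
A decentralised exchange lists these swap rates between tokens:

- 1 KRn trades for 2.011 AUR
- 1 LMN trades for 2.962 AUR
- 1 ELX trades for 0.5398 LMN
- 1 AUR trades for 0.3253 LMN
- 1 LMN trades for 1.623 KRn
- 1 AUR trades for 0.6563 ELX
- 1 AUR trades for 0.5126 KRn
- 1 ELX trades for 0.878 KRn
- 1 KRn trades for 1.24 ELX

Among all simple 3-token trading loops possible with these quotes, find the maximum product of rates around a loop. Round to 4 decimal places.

1.1588

ELX→KRn→AUR→ELX: 0.878 × 2.011 × 0.6563 = 1.15880
ELX→LMN→KRn→ELX: 0.5398 × 1.623 × 1.24 = 1.08636
AUR→LMN→KRn→AUR: 0.3253 × 1.623 × 2.011 = 1.06173
ELX→LMN→AUR→ELX: 0.5398 × 2.962 × 0.6563 = 1.04935
Maximum is ELX→KRn→AUR→ELX at 1.1588; arbitrage exists.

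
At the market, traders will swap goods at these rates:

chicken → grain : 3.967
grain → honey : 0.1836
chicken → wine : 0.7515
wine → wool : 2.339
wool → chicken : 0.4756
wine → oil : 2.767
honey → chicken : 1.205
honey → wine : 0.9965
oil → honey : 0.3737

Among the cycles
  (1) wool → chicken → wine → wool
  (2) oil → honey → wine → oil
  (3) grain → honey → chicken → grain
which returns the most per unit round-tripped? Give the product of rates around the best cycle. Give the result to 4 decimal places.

1.0304

(1) 0.4756 × 0.7515 × 2.339 = 0.83599
(2) 0.3737 × 0.9965 × 2.767 = 1.03041
(3) 0.1836 × 1.205 × 3.967 = 0.87765
Highest is cycle (2) at 1.0304 (>1, arbitrage).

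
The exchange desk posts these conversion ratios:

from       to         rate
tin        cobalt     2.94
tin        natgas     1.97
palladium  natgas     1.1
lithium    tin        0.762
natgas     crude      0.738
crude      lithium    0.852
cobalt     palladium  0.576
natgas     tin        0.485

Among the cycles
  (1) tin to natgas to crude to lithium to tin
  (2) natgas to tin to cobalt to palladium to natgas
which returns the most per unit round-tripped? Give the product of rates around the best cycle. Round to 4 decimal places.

(1) 1.97 × 0.738 × 0.852 × 0.762 = 0.94388
(2) 0.485 × 2.94 × 0.576 × 1.1 = 0.90345
Highest is cycle (1) at 0.9439 (≤1, no arbitrage).

0.9439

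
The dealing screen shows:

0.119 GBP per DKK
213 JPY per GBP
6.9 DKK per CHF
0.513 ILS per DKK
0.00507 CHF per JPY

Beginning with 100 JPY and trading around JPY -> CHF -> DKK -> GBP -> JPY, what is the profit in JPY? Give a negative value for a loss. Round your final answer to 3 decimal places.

100 JPY × 0.00507 = 0.507 CHF
0.507 CHF × 6.9 = 3.4983 DKK
3.4983 DKK × 0.119 = 0.4162977 GBP
0.4162977 GBP × 213 = 88.6714101 JPY
Net change: 88.6714101 − 100 = -11.3285899 JPY

-11.329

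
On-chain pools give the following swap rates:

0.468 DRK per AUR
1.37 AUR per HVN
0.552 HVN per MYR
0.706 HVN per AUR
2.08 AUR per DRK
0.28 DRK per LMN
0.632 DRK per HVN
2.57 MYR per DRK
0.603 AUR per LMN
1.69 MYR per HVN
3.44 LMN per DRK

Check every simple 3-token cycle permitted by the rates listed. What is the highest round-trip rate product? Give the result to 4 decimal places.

DRK→LMN→AUR→DRK: 3.44 × 0.603 × 0.468 = 0.97078
HVN→DRK→AUR→HVN: 0.632 × 2.08 × 0.706 = 0.92808
HVN→DRK→MYR→HVN: 0.632 × 2.57 × 0.552 = 0.89658
Maximum is DRK→LMN→AUR→DRK at 0.9708; no arbitrage — every cycle loses value.

0.9708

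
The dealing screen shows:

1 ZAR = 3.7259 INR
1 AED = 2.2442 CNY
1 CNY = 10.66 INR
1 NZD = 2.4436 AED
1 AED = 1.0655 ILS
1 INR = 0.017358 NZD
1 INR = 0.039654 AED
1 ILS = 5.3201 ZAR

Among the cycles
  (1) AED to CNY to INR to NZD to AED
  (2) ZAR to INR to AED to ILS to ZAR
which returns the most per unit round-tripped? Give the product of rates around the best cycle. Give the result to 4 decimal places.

1.0147

(1) 2.2442 × 10.66 × 0.017358 × 2.4436 = 1.01473
(2) 3.7259 × 0.039654 × 1.0655 × 5.3201 = 0.83751
Highest is cycle (1) at 1.0147 (>1, arbitrage).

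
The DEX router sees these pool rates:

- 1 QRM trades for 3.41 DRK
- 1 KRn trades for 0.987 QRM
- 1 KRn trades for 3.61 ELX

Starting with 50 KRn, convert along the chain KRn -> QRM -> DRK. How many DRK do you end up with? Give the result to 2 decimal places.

168.28

50 KRn × 0.987 = 49.35 QRM
49.35 QRM × 3.41 = 168.2835 DRK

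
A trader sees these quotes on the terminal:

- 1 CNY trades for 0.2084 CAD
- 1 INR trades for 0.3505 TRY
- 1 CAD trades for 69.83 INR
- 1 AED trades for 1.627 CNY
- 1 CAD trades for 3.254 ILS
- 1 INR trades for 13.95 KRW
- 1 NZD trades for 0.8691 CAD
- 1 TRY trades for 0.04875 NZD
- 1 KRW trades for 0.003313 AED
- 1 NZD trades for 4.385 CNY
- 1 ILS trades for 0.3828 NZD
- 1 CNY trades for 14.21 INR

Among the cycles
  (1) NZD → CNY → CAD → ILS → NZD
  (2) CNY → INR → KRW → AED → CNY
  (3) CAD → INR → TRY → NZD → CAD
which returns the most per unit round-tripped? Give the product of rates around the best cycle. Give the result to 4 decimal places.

(1) 4.385 × 0.2084 × 3.254 × 0.3828 = 1.13830
(2) 14.21 × 13.95 × 0.003313 × 1.627 = 1.06851
(3) 69.83 × 0.3505 × 0.04875 × 0.8691 = 1.03699
Highest is cycle (1) at 1.1383 (>1, arbitrage).

1.1383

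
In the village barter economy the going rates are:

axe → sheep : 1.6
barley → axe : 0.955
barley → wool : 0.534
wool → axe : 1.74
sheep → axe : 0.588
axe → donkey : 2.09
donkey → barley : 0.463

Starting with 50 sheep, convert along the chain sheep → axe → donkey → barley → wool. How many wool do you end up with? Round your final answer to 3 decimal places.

50 sheep × 0.588 = 29.4 axe
29.4 axe × 2.09 = 61.446 donkey
61.446 donkey × 0.463 = 28.449498 barley
28.449498 barley × 0.534 = 15.192031932 wool

15.192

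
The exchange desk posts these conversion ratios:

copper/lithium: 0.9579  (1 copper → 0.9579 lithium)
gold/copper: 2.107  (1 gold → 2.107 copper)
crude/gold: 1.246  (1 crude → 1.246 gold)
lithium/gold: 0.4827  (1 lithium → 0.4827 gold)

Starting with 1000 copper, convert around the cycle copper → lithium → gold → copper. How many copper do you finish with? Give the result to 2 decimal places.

1000 copper × 0.9579 = 957.9 lithium
957.9 lithium × 0.4827 = 462.37833 gold
462.37833 gold × 2.107 = 974.23114131 copper

974.23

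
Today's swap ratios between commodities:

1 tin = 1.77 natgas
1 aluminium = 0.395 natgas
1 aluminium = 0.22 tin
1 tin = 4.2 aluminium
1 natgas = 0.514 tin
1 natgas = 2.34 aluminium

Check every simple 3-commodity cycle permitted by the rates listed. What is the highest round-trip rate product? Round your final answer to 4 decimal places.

0.9112

natgas→aluminium→tin→natgas: 2.34 × 0.22 × 1.77 = 0.91120
natgas→tin→aluminium→natgas: 0.514 × 4.2 × 0.395 = 0.85273
Maximum is natgas→aluminium→tin→natgas at 0.9112; no arbitrage — every cycle loses value.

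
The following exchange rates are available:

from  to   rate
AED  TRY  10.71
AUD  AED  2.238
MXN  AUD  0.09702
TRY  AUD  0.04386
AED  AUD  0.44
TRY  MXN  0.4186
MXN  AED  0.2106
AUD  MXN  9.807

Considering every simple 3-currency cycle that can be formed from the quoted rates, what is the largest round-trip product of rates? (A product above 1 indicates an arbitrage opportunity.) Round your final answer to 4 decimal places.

AED→TRY→AUD→AED: 10.71 × 0.04386 × 2.238 = 1.05128
AED→TRY→MXN→AED: 10.71 × 0.4186 × 0.2106 = 0.94416
AED→AUD→MXN→AED: 0.44 × 9.807 × 0.2106 = 0.90876
Maximum is AED→TRY→AUD→AED at 1.0513; arbitrage exists.

1.0513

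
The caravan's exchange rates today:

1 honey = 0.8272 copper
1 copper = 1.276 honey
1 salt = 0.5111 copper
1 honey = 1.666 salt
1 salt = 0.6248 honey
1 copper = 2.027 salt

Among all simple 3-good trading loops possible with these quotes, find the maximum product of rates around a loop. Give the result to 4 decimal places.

honey→salt→copper→honey: 1.666 × 0.5111 × 1.276 = 1.08650
honey→copper→salt→honey: 0.8272 × 2.027 × 0.6248 = 1.04762
Maximum is honey→salt→copper→honey at 1.0865; arbitrage exists.

1.0865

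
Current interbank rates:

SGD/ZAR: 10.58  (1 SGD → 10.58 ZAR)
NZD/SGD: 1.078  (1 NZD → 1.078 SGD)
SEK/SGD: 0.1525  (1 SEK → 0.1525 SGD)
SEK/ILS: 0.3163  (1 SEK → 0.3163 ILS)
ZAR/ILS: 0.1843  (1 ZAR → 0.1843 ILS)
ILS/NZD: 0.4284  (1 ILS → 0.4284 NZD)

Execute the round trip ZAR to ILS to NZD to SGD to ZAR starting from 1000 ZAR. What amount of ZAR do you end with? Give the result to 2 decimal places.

900.49

1000 ZAR × 0.1843 = 184.3 ILS
184.3 ILS × 0.4284 = 78.95412 NZD
78.95412 NZD × 1.078 = 85.11254136 SGD
85.11254136 SGD × 10.58 = 900.4906875888 ZAR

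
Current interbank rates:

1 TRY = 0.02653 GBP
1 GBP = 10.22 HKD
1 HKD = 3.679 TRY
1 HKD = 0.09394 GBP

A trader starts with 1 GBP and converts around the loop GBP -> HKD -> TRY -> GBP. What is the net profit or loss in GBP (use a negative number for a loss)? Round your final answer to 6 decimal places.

-0.002488

1 GBP × 10.22 = 10.22 HKD
10.22 HKD × 3.679 = 37.59938 TRY
37.59938 TRY × 0.02653 = 0.9975115514 GBP
Net change: 0.9975115514 − 1 = -0.0024884486 GBP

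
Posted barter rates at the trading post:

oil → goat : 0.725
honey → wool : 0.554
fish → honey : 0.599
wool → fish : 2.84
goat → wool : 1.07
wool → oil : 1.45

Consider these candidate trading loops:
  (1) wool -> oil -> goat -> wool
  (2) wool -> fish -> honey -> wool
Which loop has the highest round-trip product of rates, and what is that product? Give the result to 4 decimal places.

(1) 1.45 × 0.725 × 1.07 = 1.12484
(2) 2.84 × 0.599 × 0.554 = 0.94244
Highest is cycle (1) at 1.1248 (>1, arbitrage).

1.1248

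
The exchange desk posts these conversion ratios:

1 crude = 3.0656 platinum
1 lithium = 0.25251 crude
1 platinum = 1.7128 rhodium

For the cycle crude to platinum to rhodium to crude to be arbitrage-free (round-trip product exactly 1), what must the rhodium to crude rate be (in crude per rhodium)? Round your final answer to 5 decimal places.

Known legs of the cycle: 3.0656 × 1.7128 = 5.25075968
For no arbitrage the full-cycle product must be 1, so the missing rate is 1 / 5.25075968 ≈ 0.1904486.

0.19045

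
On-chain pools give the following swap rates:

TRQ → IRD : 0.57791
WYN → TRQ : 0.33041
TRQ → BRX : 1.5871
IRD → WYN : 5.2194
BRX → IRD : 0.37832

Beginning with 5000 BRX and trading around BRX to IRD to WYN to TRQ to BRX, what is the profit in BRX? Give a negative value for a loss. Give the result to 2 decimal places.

5000 BRX × 0.37832 = 1891.6 IRD
1891.6 IRD × 5.2194 = 9873.01704 WYN
9873.01704 WYN × 0.33041 = 3262.1435601864 TRQ
3262.1435601864 TRQ × 1.5871 = 5177.34804437183544 BRX
Net change: 5177.34804437183544 − 5000 = 177.34804437183544 BRX

177.35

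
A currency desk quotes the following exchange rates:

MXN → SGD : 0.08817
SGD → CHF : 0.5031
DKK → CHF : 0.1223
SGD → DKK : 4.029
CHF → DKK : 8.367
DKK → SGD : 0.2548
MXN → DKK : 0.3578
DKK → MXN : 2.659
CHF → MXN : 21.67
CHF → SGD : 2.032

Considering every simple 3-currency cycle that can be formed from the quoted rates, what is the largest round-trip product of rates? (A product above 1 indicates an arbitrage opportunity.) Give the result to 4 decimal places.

SGD→CHF→DKK→SGD: 0.5031 × 8.367 × 0.2548 = 1.07256
SGD→DKK→CHF→SGD: 4.029 × 0.1223 × 2.032 = 1.00126
SGD→CHF→MXN→SGD: 0.5031 × 21.67 × 0.08817 = 0.96124
CHF→MXN→DKK→CHF: 21.67 × 0.3578 × 0.1223 = 0.94826
SGD→DKK→MXN→SGD: 4.029 × 2.659 × 0.08817 = 0.94457
Maximum is SGD→CHF→DKK→SGD at 1.0726; arbitrage exists.

1.0726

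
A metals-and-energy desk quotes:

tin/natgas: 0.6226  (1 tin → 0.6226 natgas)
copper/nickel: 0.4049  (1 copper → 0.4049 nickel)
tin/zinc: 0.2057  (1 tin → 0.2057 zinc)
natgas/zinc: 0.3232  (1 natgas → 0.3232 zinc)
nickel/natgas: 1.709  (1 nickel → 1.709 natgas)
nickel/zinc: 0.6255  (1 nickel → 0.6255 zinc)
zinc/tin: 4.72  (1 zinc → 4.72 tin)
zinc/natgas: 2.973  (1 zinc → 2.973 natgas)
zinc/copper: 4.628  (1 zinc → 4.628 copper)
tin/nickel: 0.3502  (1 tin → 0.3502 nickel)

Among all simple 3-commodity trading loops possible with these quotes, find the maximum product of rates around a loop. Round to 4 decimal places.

zinc→copper→nickel→zinc: 4.628 × 0.4049 × 0.6255 = 1.17211
zinc→tin→nickel→zinc: 4.72 × 0.3502 × 0.6255 = 1.03392
zinc→tin→natgas→zinc: 4.72 × 0.6226 × 0.3232 = 0.94978
Maximum is zinc→copper→nickel→zinc at 1.1721; arbitrage exists.

1.1721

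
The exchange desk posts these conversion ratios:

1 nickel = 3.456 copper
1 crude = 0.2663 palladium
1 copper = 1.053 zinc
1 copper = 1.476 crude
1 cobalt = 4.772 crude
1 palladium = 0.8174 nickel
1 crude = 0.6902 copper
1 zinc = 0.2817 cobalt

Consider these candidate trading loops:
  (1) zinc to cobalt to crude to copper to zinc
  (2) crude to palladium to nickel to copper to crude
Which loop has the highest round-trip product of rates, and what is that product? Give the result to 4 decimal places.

(1) 0.2817 × 4.772 × 0.6902 × 1.053 = 0.97699
(2) 0.2663 × 0.8174 × 3.456 × 1.476 = 1.11037
Highest is cycle (2) at 1.1104 (>1, arbitrage).

1.1104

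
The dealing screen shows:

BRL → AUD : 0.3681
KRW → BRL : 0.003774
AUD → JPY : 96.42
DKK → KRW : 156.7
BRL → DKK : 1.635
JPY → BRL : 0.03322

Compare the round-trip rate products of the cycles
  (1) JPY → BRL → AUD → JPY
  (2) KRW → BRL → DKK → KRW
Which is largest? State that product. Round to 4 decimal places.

1.1791

(1) 0.03322 × 0.3681 × 96.42 = 1.17905
(2) 0.003774 × 1.635 × 156.7 = 0.96692
Highest is cycle (1) at 1.1791 (>1, arbitrage).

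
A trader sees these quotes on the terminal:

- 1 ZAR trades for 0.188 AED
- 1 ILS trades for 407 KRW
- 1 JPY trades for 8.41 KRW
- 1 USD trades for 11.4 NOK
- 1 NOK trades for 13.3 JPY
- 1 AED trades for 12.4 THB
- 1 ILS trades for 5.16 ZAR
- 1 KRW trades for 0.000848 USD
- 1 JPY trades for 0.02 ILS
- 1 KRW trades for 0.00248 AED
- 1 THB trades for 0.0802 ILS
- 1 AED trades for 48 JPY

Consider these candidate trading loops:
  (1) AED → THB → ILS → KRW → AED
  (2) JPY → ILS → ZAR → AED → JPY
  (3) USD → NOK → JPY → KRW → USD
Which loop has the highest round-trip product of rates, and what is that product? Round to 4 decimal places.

1.0813

(1) 12.4 × 0.0802 × 407 × 0.00248 = 1.00379
(2) 0.02 × 5.16 × 0.188 × 48 = 0.93128
(3) 11.4 × 13.3 × 8.41 × 0.000848 = 1.08131
Highest is cycle (3) at 1.0813 (>1, arbitrage).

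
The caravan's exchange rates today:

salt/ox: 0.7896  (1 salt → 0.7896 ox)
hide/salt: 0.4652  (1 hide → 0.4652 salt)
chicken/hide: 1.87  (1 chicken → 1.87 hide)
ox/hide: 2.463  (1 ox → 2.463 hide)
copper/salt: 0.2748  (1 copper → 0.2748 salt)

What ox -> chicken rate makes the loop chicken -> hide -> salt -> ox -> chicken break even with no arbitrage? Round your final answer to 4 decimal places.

Known legs of the cycle: 1.87 × 0.4652 × 0.7896 = 0.6868919904
For no arbitrage the full-cycle product must be 1, so the missing rate is 1 / 0.6868919904 ≈ 1.455833.

1.4558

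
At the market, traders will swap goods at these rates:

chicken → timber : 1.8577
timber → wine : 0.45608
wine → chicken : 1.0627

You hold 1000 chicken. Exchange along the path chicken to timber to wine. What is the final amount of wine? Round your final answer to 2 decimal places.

847.26

1000 chicken × 1.8577 = 1857.7 timber
1857.7 timber × 0.45608 = 847.259816 wine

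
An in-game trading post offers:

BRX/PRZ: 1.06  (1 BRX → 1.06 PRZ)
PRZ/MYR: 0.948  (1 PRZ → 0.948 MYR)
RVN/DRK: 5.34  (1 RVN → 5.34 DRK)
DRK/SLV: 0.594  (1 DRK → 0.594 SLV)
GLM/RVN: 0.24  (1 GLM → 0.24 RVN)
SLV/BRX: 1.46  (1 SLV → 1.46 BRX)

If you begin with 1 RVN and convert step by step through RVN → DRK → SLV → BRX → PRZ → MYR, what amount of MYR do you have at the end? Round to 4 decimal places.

4.6537

1 RVN × 5.34 = 5.34 DRK
5.34 DRK × 0.594 = 3.17196 SLV
3.17196 SLV × 1.46 = 4.6310616 BRX
4.6310616 BRX × 1.06 = 4.908925296 PRZ
4.908925296 PRZ × 0.948 = 4.653661180608 MYR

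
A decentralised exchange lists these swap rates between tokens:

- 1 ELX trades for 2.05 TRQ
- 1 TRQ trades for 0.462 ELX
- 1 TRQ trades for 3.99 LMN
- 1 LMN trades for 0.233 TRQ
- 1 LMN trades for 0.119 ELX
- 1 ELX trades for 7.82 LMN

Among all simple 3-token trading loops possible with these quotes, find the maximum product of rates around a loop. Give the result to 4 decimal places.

0.9734

LMN→ELX→TRQ→LMN: 0.119 × 2.05 × 3.99 = 0.97336
LMN→TRQ→ELX→LMN: 0.233 × 0.462 × 7.82 = 0.84179
Maximum is LMN→ELX→TRQ→LMN at 0.9734; no arbitrage — every cycle loses value.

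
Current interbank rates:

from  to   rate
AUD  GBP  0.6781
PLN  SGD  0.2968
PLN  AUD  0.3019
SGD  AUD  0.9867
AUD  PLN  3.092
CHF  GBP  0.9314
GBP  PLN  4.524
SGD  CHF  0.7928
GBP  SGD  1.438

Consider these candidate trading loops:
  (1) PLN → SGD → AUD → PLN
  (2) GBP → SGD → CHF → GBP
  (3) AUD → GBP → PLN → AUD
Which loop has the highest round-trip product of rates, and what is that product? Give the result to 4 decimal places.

(1) 0.2968 × 0.9867 × 3.092 = 0.90550
(2) 1.438 × 0.7928 × 0.9314 = 1.06184
(3) 0.6781 × 4.524 × 0.3019 = 0.92615
Highest is cycle (2) at 1.0618 (>1, arbitrage).

1.0618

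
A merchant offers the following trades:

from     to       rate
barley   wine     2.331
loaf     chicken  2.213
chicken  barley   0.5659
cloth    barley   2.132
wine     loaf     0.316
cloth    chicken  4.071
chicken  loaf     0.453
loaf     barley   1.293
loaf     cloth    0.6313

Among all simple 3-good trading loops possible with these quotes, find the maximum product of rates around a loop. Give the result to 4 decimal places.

cloth→chicken→loaf→cloth: 4.071 × 0.453 × 0.6313 = 1.16422
wine→loaf→barley→wine: 0.316 × 1.293 × 2.331 = 0.95242
Maximum is cloth→chicken→loaf→cloth at 1.1642; arbitrage exists.

1.1642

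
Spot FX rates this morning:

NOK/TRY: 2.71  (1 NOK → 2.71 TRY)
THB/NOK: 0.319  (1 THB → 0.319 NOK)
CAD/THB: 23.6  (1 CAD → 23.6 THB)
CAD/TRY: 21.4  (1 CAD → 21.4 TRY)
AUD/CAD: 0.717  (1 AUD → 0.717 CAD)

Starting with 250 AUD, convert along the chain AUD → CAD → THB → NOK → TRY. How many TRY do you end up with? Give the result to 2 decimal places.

3657.05

250 AUD × 0.717 = 179.25 CAD
179.25 CAD × 23.6 = 4230.3 THB
4230.3 THB × 0.319 = 1349.4657 NOK
1349.4657 NOK × 2.71 = 3657.052047 TRY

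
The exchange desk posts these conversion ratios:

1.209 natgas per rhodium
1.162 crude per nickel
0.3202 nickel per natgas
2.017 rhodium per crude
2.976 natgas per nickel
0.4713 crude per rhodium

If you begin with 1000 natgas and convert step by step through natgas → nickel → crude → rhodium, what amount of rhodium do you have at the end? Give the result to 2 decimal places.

750.47

1000 natgas × 0.3202 = 320.2 nickel
320.2 nickel × 1.162 = 372.0724 crude
372.0724 crude × 2.017 = 750.4700308 rhodium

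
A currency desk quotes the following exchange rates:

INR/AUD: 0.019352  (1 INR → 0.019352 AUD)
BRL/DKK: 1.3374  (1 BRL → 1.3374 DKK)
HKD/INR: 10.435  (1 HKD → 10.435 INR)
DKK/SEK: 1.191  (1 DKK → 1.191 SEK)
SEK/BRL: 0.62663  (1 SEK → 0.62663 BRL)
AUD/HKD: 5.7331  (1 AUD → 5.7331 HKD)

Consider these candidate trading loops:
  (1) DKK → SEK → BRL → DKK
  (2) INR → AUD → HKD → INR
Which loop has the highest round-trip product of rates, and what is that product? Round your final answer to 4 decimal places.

(1) 1.191 × 0.62663 × 1.3374 = 0.99812
(2) 0.019352 × 5.7331 × 10.435 = 1.15773
Highest is cycle (2) at 1.1577 (>1, arbitrage).

1.1577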